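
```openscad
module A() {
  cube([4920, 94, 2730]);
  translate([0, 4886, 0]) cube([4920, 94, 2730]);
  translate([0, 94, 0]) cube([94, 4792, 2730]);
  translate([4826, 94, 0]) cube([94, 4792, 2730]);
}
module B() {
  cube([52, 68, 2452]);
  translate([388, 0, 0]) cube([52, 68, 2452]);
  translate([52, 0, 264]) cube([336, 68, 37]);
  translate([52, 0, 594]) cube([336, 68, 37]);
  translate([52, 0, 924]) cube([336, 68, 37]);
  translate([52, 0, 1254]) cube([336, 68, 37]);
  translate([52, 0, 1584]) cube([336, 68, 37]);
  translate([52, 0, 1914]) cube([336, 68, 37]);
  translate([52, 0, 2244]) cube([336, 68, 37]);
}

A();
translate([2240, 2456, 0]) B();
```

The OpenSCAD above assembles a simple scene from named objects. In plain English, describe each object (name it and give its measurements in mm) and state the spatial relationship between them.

A is a box-shaped house frame (walls only): outside footprint 4920×4980 mm, wall height 2730 mm, wall thickness 94 mm. The two y-facing walls run the full x-width; the two x-facing walls fit between the inner faces of the y-facing walls.

B is a wooden ladder with two side rails of 52×68 mm section and 2452 mm height, set 440 mm apart overall. Between them run 7 rectangular rungs (68 mm deep, 37 mm thick), front faces flush with the rails' −y face. The bottom of the first rung is 264 mm above the floor and each subsequent rung is 330 mm higher than the one below.

The ladder sits inside the house frame, centred.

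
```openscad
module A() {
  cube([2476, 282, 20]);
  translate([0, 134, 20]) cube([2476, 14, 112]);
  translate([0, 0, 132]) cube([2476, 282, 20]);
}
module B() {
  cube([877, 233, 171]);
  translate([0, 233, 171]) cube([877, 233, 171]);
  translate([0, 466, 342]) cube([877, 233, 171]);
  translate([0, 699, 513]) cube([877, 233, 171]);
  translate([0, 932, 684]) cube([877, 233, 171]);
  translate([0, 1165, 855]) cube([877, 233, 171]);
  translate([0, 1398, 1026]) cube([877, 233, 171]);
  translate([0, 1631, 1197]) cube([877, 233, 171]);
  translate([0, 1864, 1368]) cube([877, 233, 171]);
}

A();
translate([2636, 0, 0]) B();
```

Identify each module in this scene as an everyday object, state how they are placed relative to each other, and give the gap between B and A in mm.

A is an I-beam. B is a staircase. The staircase is on the floor beside the I-beam on its +x side. The gap between the staircase and the I-beam is 160 mm.

The staircase's nearest face is 160 mm from the I-beam's +x face.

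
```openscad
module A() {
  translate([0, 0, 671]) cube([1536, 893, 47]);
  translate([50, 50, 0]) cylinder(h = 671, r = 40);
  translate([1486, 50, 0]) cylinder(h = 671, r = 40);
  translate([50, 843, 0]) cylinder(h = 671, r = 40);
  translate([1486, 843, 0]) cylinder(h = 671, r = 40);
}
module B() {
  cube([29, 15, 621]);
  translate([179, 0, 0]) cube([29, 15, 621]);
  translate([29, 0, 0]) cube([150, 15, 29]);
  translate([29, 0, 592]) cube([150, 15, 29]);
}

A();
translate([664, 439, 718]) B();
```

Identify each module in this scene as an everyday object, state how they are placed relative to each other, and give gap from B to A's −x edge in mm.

The picture frame's min-x is at 664; the table's min-x is 0; gap = 664 mm.

A is a table. B is a picture frame. The picture frame is on top of the table, centred. The gap from the picture frame to the table's −x edge is 664 mm.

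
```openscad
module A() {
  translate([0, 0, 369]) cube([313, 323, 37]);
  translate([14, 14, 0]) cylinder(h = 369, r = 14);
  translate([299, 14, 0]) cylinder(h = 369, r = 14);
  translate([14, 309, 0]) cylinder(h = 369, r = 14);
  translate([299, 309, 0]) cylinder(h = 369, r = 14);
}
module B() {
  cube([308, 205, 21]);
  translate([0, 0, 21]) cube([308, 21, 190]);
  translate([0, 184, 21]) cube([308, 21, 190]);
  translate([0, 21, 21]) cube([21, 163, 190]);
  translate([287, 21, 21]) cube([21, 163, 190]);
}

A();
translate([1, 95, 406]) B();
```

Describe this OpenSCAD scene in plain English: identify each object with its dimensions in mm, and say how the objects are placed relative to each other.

A is a simple wooden stool: a rectangular seat 313 mm (x) by 323 mm (y), 37 mm thick, top face at z = 406 mm, on four round legs, each 28 mm in diameter. The legs rest on z = 0, each leg's axis is inset half a diameter from the nearest pair of seat edges (so the leg's bounding box is flush with the corner).

B is an open storage box with external size 308×205×211 mm and wall thickness 21 mm (the base is also 21 mm thick). The base covers the whole footprint; the four walls stand on the base, with the y-facing walls full-width and the x-facing walls fitting between their inner faces.

The open box is on top of the stool.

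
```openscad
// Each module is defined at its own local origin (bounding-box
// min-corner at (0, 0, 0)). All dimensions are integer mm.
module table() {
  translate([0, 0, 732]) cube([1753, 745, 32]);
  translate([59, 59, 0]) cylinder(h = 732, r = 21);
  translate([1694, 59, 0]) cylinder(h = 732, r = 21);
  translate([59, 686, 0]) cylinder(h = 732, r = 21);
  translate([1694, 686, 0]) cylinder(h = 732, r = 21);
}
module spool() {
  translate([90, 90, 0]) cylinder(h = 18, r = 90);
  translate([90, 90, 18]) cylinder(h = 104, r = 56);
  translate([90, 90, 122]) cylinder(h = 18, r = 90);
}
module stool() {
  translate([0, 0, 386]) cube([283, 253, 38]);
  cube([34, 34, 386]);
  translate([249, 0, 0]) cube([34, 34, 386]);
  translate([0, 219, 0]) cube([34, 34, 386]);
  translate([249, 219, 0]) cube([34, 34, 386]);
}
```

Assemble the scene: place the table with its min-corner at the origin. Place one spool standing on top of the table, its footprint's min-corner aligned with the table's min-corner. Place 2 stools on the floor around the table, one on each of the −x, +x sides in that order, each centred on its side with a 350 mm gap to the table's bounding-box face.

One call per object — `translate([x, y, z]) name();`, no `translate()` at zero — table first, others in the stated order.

table();
translate([0, 0, 764]) spool();
translate([-633, 246, 0]) stool();
translate([2103, 246, 0]) stool();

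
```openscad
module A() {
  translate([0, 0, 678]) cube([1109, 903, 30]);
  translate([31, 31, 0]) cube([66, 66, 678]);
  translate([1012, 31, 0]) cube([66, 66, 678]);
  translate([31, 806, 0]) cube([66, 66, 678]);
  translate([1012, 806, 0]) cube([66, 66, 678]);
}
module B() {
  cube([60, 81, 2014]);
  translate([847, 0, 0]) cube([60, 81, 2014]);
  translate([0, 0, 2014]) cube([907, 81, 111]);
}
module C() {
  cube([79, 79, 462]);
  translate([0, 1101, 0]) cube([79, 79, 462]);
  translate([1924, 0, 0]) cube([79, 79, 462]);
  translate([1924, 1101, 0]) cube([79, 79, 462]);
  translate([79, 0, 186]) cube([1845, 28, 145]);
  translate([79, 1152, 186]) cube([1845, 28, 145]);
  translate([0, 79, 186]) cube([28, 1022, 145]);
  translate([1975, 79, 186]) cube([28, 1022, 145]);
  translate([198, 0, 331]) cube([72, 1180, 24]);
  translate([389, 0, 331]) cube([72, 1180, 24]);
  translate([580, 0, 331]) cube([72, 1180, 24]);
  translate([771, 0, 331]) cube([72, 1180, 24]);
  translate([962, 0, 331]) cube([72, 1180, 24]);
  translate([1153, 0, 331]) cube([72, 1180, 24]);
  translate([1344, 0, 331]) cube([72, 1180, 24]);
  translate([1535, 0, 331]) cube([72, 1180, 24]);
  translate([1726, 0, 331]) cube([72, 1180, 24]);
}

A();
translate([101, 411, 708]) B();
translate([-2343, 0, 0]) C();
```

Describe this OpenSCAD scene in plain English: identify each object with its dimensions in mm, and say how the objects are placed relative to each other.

A is a table with a 1109×903 mm rectangular top, 30 mm thick, top surface at z = 708 mm, supported by four 66×66 mm square legs, each inset 31 mm from the nearest pair of top edges, running from the floor.

B is a door frame. The clear opening is 787 mm wide and 2014 mm high. Two 60 mm wide jambs, 81 mm deep, stand either side of the opening from the floor to the top of the opening. A 111 mm thick head sits across the top of both jambs, spanning the full outside width of the frame.

C is a bed frame 2003 mm long (x) by 1180 mm wide (y). Four 79×79 mm corner posts, 462 mm tall, at the corners of the footprint. Four rails of 28 mm thickness and 145 mm height run between adjacent posts with their undersides at z = 186 mm, their outer faces flush with the outside of the frame (the two x-running rails run between the posts' inner faces; the two y-running rails run between the posts' inner faces). 9 slats, each 72 mm wide (x) and 24 mm thick, lie across the top of the two x-running rails, running the full 1180 mm width of the frame in y; the slats are evenly spaced along x between the inner faces of the end posts with equal gaps (rounded down to the nearest mm) at the −x end and between each pair — any rounding remainder accumulates at the +x end.

The door frame is on top of the table, centred. The bed frame is on the floor beside the table on its −x side.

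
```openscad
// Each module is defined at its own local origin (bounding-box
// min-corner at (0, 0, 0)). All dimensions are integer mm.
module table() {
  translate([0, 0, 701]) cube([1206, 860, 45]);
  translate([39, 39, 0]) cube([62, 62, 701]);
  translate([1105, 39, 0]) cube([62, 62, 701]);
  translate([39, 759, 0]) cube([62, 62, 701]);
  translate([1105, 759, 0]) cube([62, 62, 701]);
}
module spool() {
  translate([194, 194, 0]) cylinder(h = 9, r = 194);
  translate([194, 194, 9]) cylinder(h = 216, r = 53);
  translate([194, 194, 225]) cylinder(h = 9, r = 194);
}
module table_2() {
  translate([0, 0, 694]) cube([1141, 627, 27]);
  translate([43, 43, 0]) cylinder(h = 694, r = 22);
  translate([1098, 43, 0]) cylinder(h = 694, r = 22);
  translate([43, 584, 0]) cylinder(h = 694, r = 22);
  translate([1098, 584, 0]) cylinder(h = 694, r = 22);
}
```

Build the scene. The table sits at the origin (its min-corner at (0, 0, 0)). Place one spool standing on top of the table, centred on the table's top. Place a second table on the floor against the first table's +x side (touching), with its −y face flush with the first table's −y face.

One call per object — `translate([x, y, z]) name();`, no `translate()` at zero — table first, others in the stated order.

table();
translate([409, 236, 746]) spool();
translate([1206, 0, 0]) table_2();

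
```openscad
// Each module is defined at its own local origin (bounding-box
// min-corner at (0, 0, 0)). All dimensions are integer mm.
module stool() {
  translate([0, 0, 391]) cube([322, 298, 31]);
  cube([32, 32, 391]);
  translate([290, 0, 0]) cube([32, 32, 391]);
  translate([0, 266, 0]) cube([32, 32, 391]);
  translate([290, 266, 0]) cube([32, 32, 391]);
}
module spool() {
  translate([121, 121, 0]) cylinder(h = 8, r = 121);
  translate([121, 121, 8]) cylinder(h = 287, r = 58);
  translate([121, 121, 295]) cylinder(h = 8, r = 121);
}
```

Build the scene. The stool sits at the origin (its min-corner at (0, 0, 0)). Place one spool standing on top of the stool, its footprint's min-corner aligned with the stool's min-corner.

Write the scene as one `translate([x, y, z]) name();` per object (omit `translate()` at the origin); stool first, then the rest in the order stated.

stool();
translate([0, 0, 422]) spool();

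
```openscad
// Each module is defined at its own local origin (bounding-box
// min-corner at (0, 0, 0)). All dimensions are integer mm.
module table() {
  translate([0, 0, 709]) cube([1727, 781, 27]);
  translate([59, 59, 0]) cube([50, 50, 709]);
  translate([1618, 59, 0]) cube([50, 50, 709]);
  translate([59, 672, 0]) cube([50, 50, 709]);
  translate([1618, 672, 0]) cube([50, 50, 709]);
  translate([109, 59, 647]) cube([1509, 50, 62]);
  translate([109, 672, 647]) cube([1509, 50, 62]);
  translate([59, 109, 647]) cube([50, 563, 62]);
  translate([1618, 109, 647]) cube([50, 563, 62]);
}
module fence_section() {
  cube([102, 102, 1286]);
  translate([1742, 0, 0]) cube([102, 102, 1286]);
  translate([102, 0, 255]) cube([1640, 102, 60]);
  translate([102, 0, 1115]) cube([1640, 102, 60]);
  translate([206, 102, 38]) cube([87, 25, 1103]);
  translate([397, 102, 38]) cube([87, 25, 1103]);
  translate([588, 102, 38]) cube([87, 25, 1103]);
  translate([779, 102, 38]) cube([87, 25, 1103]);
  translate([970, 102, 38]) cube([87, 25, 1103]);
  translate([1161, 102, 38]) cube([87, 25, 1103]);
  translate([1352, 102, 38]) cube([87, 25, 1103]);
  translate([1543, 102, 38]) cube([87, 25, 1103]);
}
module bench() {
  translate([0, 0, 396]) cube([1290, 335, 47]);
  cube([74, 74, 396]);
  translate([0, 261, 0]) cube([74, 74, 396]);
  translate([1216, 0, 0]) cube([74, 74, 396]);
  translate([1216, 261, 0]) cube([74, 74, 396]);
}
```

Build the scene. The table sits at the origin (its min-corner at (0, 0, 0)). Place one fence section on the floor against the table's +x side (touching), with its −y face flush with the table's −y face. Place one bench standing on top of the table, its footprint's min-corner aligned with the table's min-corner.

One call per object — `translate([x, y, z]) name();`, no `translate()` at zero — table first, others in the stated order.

table();
translate([1727, 0, 0]) fence_section();
translate([0, 0, 736]) bench();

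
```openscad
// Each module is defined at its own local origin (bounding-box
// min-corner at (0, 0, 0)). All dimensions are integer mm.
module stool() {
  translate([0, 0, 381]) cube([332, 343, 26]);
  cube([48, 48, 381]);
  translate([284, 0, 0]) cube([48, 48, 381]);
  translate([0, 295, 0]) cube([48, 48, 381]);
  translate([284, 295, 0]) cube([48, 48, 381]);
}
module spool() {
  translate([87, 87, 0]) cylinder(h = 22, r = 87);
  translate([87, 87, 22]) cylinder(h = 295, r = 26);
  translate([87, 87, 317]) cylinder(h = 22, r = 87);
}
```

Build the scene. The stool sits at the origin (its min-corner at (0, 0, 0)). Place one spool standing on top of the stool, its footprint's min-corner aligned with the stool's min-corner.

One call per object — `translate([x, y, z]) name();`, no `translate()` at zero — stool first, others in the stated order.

stool();
translate([0, 0, 407]) spool();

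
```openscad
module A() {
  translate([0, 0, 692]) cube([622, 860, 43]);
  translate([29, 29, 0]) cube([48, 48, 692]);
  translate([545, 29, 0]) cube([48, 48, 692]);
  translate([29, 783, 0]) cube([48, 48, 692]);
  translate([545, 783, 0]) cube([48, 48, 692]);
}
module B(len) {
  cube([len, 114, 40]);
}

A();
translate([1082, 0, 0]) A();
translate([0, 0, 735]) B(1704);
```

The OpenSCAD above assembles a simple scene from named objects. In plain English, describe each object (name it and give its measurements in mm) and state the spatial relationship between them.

A is a table: top 622 mm (x) × 860 mm (y), 43 mm thick, upper face at z = 735 mm, on four 48×48 mm square legs, each inset 29 mm from the nearest pair of top edges, running from z = 0 to the bottom of the top.

B is a rectangular beam 1704 mm long (x), 114 mm deep (y), 40 mm thick (z).

The beam spans the tops of two tables placed 460 mm apart, resting at z = 735 mm.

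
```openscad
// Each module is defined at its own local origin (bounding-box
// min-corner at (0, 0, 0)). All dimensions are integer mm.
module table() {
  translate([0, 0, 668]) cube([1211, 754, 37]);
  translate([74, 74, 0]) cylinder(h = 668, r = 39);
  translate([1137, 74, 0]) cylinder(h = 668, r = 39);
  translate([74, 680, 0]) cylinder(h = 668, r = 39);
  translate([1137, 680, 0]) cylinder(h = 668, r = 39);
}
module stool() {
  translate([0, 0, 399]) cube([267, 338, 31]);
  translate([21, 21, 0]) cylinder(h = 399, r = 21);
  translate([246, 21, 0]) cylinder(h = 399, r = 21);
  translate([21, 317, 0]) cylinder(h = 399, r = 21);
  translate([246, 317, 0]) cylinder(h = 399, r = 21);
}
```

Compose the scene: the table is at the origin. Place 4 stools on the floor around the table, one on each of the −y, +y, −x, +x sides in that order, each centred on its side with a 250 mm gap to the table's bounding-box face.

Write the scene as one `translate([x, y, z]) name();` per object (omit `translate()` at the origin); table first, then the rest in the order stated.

table();
translate([472, -588, 0]) stool();
translate([472, 1004, 0]) stool();
translate([-517, 208, 0]) stool();
translate([1461, 208, 0]) stool();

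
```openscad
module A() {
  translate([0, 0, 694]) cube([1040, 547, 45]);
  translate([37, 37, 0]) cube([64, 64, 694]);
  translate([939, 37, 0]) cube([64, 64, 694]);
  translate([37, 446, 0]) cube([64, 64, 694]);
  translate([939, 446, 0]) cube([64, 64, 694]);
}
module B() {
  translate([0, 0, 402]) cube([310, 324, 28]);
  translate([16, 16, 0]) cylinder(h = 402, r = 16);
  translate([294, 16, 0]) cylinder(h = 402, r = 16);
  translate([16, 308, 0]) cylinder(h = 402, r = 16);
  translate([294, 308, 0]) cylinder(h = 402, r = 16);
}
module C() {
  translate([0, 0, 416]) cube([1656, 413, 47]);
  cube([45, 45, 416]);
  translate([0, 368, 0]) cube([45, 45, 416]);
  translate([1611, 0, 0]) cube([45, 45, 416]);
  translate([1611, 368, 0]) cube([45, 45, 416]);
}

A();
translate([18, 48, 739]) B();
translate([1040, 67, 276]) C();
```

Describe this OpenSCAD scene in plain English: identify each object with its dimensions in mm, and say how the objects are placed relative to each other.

A is a rectangular dining table. The top is 1040×547×45 mm with its upper surface at z = 739 mm. It stands on four 64×64 mm square legs, each inset 37 mm from the nearest pair of top edges, running from the floor to the underside of the top.

B is a four-legged stool. The seat is 310×324 mm, 28 mm thick, top at z = 430 mm. It stands on four round legs, each 32 mm in diameter, from z = 0 to the seat underside, each leg's axis is inset half a diameter from the nearest pair of seat edges (so the leg's bounding box is flush with the corner).

C is a bench: a 1656×413 mm seat slab, 47 mm thick, top at z = 463 mm, on four 45×45 mm square legs flush with the seat corners and standing on z = 0.

The stool is on top of the table. The bench is beside the table with their tops flush at z = 739.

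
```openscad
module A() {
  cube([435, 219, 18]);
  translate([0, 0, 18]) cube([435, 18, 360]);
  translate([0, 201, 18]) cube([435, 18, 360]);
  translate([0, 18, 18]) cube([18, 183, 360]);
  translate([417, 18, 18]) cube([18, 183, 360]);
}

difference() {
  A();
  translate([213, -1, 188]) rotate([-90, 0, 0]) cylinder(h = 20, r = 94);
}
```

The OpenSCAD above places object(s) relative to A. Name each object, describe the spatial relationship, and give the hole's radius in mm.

A is an open box. The open box has a circular hole through its front wall. The hole's radius is 94 mm.

The subtracted cylinder has r = 94 mm.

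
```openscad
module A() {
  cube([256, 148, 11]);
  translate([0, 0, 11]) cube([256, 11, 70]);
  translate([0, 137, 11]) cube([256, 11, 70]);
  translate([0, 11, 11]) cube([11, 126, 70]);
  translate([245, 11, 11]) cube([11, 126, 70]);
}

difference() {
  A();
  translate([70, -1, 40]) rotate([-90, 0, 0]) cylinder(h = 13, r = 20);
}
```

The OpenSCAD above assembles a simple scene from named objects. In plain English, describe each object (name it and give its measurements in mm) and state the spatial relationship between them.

A is an open storage box with external size 256×148×81 mm and wall thickness 11 mm (the base is also 11 mm thick). The base covers the whole footprint; the four walls stand on the base, with the y-facing walls full-width and the x-facing walls fitting between their inner faces.

The open box has a circular hole of radius 20 mm through its front wall, centred at (x = 70, z = 40).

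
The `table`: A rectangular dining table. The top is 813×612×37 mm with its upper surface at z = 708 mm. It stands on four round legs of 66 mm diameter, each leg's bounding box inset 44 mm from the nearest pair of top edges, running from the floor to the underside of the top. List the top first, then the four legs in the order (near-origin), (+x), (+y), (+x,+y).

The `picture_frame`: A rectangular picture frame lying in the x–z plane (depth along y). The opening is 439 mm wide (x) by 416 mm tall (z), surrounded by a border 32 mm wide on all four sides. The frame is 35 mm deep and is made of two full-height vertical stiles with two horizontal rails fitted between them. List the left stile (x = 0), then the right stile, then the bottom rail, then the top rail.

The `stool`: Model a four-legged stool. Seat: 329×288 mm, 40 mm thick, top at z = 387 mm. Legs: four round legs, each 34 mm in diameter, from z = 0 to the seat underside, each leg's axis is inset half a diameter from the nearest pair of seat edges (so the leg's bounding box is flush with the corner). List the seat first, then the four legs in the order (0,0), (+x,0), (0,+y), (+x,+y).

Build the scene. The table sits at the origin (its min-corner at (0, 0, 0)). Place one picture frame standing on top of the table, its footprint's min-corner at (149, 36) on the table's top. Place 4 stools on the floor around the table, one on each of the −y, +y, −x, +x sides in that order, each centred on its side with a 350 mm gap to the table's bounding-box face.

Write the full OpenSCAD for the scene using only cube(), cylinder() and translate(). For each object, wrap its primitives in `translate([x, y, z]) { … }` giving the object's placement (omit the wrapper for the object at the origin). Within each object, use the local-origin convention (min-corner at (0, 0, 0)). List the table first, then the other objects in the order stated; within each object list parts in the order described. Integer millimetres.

translate([0, 0, 671]) cube([813, 612, 37]);
translate([77, 77, 0]) cylinder(h = 671, r = 33);
translate([736, 77, 0]) cylinder(h = 671, r = 33);
translate([77, 535, 0]) cylinder(h = 671, r = 33);
translate([736, 535, 0]) cylinder(h = 671, r = 33);
translate([149, 36, 708]) {
  cube([32, 35, 480]);
  translate([471, 0, 0]) cube([32, 35, 480]);
  translate([32, 0, 0]) cube([439, 35, 32]);
  translate([32, 0, 448]) cube([439, 35, 32]);
}
translate([242, -638, 0]) {
  translate([0, 0, 347]) cube([329, 288, 40]);
  translate([17, 17, 0]) cylinder(h = 347, r = 17);
  translate([312, 17, 0]) cylinder(h = 347, r = 17);
  translate([17, 271, 0]) cylinder(h = 347, r = 17);
  translate([312, 271, 0]) cylinder(h = 347, r = 17);
}
translate([242, 962, 0]) {
  translate([0, 0, 347]) cube([329, 288, 40]);
  translate([17, 17, 0]) cylinder(h = 347, r = 17);
  translate([312, 17, 0]) cylinder(h = 347, r = 17);
  translate([17, 271, 0]) cylinder(h = 347, r = 17);
  translate([312, 271, 0]) cylinder(h = 347, r = 17);
}
translate([-679, 162, 0]) {
  translate([0, 0, 347]) cube([329, 288, 40]);
  translate([17, 17, 0]) cylinder(h = 347, r = 17);
  translate([312, 17, 0]) cylinder(h = 347, r = 17);
  translate([17, 271, 0]) cylinder(h = 347, r = 17);
  translate([312, 271, 0]) cylinder(h = 347, r = 17);
}
translate([1163, 162, 0]) {
  translate([0, 0, 347]) cube([329, 288, 40]);
  translate([17, 17, 0]) cylinder(h = 347, r = 17);
  translate([312, 17, 0]) cylinder(h = 347, r = 17);
  translate([17, 271, 0]) cylinder(h = 347, r = 17);
  translate([312, 271, 0]) cylinder(h = 347, r = 17);
}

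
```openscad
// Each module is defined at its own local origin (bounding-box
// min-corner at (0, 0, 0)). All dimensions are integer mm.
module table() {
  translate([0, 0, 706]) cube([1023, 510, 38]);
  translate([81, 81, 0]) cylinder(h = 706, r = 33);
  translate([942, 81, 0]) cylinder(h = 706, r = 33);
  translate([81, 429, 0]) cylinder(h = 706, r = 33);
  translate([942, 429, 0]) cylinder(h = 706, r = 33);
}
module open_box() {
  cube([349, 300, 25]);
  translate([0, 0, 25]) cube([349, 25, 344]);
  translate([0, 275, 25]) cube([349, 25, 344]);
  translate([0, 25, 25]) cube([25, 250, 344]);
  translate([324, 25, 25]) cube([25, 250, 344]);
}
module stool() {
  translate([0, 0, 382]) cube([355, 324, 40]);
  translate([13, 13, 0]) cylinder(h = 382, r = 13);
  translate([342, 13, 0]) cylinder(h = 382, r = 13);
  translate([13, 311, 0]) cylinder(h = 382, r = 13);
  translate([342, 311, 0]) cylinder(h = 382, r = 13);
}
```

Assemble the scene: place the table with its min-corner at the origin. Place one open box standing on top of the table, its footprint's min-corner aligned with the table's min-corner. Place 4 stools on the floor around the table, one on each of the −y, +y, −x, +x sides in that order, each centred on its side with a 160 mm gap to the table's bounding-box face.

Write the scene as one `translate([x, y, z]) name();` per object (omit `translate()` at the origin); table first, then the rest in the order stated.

table();
translate([0, 0, 744]) open_box();
translate([334, -484, 0]) stool();
translate([334, 670, 0]) stool();
translate([-515, 93, 0]) stool();
translate([1183, 93, 0]) stool();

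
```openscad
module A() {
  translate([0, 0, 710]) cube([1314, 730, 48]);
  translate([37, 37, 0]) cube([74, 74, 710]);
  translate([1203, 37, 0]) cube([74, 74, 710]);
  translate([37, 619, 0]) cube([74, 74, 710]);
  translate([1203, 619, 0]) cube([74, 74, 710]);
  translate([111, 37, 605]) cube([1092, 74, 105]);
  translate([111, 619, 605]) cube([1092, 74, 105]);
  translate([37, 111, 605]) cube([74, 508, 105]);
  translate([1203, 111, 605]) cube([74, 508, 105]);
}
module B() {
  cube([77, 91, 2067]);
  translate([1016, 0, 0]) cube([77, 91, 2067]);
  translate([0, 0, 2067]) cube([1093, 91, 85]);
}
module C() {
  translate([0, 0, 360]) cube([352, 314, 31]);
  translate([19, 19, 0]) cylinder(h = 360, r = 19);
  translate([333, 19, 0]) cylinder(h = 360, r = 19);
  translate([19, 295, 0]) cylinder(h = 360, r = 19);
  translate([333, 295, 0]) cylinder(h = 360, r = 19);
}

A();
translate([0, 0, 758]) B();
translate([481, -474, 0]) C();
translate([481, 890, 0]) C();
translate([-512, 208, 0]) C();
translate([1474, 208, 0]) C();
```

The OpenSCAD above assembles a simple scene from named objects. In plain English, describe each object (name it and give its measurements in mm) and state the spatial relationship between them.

A is a table: top 1314 mm (x) × 730 mm (y), 48 mm thick, upper face at z = 758 mm, on four 74×74 mm square legs, each inset 37 mm from the nearest pair of top edges, running from z = 0 to the bottom of the top. Four apron rails, 74 mm thick and 105 mm tall, run between adjacent legs with their top edges flush with the underside of the top and their outer faces flush with the legs' outer faces.

B is a rectangular door frame: two vertical jambs of 77×91 mm section, 2067 mm tall, with a clear opening 939 mm wide between their inner faces. A header 85 mm tall and 91 mm deep lies on top of the jambs and spans the full outside width.

C is a four-legged stool. The seat is 352×314 mm, 31 mm thick, top at z = 391 mm. It stands on four round legs, each 38 mm in diameter, from z = 0 to the seat underside, each leg's axis is inset half a diameter from the nearest pair of seat edges (so the leg's bounding box is flush with the corner).

The door frame is on top of the table. Four stools sit around the table at the −y, +y, −x, +x sides.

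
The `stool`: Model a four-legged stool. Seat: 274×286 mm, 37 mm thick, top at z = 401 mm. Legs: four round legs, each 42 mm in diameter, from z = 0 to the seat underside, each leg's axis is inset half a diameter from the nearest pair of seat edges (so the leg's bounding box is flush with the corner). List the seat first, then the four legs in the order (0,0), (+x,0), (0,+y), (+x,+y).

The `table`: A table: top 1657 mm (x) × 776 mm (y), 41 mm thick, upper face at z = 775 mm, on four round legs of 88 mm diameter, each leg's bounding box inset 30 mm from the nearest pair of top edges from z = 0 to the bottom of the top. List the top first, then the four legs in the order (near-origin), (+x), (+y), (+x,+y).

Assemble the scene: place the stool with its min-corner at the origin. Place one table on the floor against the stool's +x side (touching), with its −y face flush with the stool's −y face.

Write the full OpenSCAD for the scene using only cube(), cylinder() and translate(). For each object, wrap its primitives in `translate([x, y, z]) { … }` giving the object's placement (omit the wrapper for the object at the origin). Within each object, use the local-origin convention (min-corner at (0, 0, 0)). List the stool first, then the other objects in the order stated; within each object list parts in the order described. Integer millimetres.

translate([0, 0, 364]) cube([274, 286, 37]);
translate([21, 21, 0]) cylinder(h = 364, r = 21);
translate([253, 21, 0]) cylinder(h = 364, r = 21);
translate([21, 265, 0]) cylinder(h = 364, r = 21);
translate([253, 265, 0]) cylinder(h = 364, r = 21);
translate([274, 0, 0]) {
  translate([0, 0, 734]) cube([1657, 776, 41]);
  translate([74, 74, 0]) cylinder(h = 734, r = 44);
  translate([1583, 74, 0]) cylinder(h = 734, r = 44);
  translate([74, 702, 0]) cylinder(h = 734, r = 44);
  translate([1583, 702, 0]) cylinder(h = 734, r = 44);
}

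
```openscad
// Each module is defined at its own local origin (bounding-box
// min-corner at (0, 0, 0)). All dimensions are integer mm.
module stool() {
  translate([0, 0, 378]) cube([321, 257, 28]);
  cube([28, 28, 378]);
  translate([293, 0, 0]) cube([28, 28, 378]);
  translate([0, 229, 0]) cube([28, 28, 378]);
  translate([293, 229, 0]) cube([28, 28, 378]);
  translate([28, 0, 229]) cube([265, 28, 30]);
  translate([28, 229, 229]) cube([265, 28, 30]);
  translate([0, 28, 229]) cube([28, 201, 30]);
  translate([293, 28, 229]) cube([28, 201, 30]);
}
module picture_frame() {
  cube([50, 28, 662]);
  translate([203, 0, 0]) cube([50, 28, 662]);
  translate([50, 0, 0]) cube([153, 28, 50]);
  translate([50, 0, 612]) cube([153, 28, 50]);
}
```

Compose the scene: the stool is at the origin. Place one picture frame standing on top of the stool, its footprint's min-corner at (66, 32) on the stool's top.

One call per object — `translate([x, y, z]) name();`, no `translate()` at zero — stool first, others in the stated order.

stool();
translate([66, 32, 406]) picture_frame();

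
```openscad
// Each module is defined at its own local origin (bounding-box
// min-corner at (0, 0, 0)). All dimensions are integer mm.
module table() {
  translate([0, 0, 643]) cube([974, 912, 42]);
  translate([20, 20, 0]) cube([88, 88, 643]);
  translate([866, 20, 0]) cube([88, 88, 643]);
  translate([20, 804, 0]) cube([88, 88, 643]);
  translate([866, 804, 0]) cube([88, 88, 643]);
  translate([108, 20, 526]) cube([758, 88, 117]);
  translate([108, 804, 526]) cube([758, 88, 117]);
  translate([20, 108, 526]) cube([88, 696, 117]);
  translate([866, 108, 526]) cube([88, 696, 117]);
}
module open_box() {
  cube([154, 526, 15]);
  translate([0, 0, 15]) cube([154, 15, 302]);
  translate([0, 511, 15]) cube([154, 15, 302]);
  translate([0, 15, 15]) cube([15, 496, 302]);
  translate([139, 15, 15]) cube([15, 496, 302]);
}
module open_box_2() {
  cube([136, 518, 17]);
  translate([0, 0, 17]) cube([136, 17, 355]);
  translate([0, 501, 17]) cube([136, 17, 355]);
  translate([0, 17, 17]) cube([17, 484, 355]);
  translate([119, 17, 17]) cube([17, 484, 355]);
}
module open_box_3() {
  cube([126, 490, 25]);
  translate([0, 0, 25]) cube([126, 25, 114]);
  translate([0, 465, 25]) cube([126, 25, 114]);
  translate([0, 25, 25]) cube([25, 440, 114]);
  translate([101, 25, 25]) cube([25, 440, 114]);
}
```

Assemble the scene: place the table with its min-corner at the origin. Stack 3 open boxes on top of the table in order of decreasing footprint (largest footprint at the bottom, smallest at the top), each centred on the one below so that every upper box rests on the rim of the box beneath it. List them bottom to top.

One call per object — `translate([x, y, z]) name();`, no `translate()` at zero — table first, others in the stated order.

table();
translate([410, 193, 685]) open_box();
translate([419, 197, 1002]) open_box_2();
translate([424, 211, 1374]) open_box_3();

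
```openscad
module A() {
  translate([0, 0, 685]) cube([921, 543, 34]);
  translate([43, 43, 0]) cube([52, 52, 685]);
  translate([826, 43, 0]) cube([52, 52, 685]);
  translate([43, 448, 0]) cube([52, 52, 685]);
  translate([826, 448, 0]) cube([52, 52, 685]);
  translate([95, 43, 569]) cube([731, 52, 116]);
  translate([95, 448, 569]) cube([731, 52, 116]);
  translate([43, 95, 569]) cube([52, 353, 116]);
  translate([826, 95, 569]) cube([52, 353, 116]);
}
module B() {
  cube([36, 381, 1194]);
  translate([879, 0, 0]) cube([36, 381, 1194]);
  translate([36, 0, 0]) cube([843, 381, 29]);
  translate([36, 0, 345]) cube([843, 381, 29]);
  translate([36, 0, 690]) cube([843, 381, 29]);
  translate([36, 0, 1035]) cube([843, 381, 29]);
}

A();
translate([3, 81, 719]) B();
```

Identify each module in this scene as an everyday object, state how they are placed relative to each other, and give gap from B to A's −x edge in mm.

The bookshelf's min-x is at 3; the table's min-x is 0; gap = 3 mm.

A is a table. B is a bookshelf. The bookshelf is on top of the table, centred. The gap from the bookshelf to the table's −x edge is 3 mm.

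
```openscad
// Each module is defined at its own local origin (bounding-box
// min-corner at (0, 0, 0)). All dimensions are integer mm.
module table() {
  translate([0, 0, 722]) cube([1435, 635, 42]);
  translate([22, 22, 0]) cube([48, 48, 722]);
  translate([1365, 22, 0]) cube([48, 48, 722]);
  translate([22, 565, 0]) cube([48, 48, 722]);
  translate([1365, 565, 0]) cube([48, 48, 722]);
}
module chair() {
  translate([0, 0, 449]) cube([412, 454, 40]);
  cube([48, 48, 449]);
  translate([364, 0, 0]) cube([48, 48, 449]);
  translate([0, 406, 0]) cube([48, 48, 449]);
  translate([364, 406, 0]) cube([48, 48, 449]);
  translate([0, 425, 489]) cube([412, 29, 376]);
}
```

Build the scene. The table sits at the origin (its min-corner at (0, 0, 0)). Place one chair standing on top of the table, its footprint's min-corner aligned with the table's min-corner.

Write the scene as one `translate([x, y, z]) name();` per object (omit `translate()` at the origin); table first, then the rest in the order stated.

table();
translate([0, 0, 764]) chair();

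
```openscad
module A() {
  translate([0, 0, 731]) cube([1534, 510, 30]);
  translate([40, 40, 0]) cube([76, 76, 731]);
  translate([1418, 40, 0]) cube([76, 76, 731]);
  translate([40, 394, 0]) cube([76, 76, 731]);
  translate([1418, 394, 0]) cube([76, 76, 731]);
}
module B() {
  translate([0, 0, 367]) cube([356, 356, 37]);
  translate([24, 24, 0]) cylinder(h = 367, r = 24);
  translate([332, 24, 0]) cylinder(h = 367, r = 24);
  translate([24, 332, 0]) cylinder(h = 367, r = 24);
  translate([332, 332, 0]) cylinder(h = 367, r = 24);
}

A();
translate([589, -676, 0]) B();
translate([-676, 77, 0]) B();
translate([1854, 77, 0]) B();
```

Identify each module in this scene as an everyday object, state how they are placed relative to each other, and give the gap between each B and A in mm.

Each stool's nearest face is 320 mm from the table's bounding box.

A is a table. B is a stool. Three stools sit around the table at the −y, −x, +x sides. The gap between each stool and the table is 320 mm.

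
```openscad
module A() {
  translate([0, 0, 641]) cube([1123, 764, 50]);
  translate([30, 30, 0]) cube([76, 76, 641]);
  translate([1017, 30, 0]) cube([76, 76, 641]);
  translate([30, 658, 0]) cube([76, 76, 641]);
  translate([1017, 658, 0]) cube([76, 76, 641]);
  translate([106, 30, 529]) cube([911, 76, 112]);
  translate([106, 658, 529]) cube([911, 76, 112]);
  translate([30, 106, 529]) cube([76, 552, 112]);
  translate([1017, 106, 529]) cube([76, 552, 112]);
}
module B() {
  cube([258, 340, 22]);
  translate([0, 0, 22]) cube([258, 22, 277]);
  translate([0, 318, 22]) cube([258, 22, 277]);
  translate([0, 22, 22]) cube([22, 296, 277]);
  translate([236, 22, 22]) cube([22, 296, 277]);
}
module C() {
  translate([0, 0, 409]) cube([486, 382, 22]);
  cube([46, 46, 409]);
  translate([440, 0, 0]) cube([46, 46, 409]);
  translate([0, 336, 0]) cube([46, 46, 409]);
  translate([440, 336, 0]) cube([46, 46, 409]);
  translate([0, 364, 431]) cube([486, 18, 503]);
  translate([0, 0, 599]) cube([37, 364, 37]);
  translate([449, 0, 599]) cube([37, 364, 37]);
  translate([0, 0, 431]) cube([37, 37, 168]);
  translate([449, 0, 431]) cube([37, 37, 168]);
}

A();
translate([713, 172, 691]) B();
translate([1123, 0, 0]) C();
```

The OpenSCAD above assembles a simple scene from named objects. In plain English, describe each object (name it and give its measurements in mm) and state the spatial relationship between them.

A is a table: top 1123 mm (x) × 764 mm (y), 50 mm thick, upper face at z = 691 mm, on four 76×76 mm square legs, each inset 30 mm from the nearest pair of top edges, running from z = 0 to the bottom of the top. Four apron rails, 76 mm thick and 112 mm tall, run between adjacent legs with their top edges flush with the underside of the top and their outer faces flush with the legs' outer faces.

B is an open storage box with external size 258×340×299 mm and wall thickness 22 mm (the base is also 22 mm thick). The base covers the whole footprint; the four walls stand on the base, with the y-facing walls full-width and the x-facing walls fitting between their inner faces.

C is a chair: 486×382 mm seat, 22 mm thick, top at z = 431 mm, on four 46 mm square corner legs flush with the seat edges. A 18 mm thick backrest slab spans the full seat width, extending 503 mm above the seat top, its back face flush with the seat's +y edge. Two armrests of 37×37 mm section run along each side from the seat's front edge to the front of the backrest, top faces 205 mm above the seat top and outer faces flush with the seat's x-edges; a 37×37 mm post under the front of each armrest stands on the seat at the front corner.

The open box is on top of the table. The chair is against the table's +x side, with their −y faces flush.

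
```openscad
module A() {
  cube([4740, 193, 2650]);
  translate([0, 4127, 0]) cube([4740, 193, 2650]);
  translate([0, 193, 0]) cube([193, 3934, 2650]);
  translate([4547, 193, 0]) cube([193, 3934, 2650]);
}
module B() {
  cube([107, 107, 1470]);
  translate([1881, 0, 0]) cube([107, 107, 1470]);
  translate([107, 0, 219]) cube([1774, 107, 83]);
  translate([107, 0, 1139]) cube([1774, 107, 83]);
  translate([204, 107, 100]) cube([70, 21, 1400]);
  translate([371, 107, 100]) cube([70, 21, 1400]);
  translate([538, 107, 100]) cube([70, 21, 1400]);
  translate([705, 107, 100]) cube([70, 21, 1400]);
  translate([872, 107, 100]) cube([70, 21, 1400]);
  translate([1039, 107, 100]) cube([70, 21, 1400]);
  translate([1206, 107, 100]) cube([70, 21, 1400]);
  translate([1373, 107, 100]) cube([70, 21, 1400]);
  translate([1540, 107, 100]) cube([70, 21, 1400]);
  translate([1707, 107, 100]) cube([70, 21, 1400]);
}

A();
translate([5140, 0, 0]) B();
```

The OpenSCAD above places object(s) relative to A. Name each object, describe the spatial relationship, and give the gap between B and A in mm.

A is a house frame. B is a fence section. The fence section is on the floor beside the house frame on its +x side. The gap between the fence section and the house frame is 400 mm.

The fence section's nearest face is 400 mm from the house frame's +x face.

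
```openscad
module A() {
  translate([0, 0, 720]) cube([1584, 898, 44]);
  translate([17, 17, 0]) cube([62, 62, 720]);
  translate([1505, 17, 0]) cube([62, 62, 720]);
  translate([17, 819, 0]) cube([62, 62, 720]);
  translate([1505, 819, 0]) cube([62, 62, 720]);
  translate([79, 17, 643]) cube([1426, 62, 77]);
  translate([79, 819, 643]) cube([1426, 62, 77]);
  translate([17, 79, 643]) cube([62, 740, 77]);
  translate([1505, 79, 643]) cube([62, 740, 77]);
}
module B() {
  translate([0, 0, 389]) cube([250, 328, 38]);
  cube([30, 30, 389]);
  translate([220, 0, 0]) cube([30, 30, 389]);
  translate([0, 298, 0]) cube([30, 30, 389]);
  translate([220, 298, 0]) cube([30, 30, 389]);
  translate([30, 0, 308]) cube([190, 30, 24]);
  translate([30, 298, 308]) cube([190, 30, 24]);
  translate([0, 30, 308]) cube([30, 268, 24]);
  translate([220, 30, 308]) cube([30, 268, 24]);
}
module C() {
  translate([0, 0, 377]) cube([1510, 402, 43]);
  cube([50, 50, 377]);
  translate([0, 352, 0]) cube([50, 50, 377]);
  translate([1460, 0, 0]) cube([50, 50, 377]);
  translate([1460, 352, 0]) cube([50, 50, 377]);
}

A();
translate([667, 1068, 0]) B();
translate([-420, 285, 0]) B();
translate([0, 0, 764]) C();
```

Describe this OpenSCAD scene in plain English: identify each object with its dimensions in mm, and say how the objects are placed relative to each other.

A is a table: top 1584 mm (x) × 898 mm (y), 44 mm thick, upper face at z = 764 mm, on four 62×62 mm square legs, each inset 17 mm from the nearest pair of top edges, running from z = 0 to the bottom of the top. Four apron rails, 62 mm thick and 77 mm tall, run between adjacent legs with their top edges flush with the underside of the top and their outer faces flush with the legs' outer faces.

B is a four-legged stool. The seat is a 250×328×38 mm slab whose top surface is at z = 427 mm; four square legs, each 30×30 mm in cross-section, run from the floor (z = 0) to the underside of the seat, each flush with a corner of the seat. Four stretchers, 30 mm wide and 24 mm tall, connect adjacent legs with their undersides at z = 308 mm, each running between the inner faces of the legs it joins and aligned with the legs' outer faces on the other axis.

C is a bench: a 1510×402 mm seat slab, 43 mm thick, top at z = 420 mm, on four 50×50 mm square legs flush with the seat corners and standing on z = 0.

Two stools sit around the table at the +y, −x sides. The bench is on top of the table.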